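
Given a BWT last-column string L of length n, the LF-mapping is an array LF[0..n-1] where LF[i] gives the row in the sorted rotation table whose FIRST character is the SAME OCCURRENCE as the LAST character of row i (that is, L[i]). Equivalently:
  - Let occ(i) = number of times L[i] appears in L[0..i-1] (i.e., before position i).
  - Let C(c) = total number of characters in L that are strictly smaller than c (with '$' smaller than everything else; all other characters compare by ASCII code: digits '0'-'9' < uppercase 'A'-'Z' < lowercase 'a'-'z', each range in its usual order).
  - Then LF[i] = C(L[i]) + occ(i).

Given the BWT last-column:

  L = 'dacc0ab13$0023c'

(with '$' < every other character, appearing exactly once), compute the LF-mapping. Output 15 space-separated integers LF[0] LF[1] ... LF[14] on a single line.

Char counts: '$':1, '0':3, '1':1, '2':1, '3':2, 'a':2, 'b':1, 'c':3, 'd':1
C (first-col start): C('$')=0, C('0')=1, C('1')=4, C('2')=5, C('3')=6, C('a')=8, C('b')=10, C('c')=11, C('d')=14
L[0]='d': occ=0, LF[0]=C('d')+0=14+0=14
L[1]='a': occ=0, LF[1]=C('a')+0=8+0=8
L[2]='c': occ=0, LF[2]=C('c')+0=11+0=11
L[3]='c': occ=1, LF[3]=C('c')+1=11+1=12
L[4]='0': occ=0, LF[4]=C('0')+0=1+0=1
L[5]='a': occ=1, LF[5]=C('a')+1=8+1=9
L[6]='b': occ=0, LF[6]=C('b')+0=10+0=10
L[7]='1': occ=0, LF[7]=C('1')+0=4+0=4
L[8]='3': occ=0, LF[8]=C('3')+0=6+0=6
L[9]='$': occ=0, LF[9]=C('$')+0=0+0=0
L[10]='0': occ=1, LF[10]=C('0')+1=1+1=2
L[11]='0': occ=2, LF[11]=C('0')+2=1+2=3
L[12]='2': occ=0, LF[12]=C('2')+0=5+0=5
L[13]='3': occ=1, LF[13]=C('3')+1=6+1=7
L[14]='c': occ=2, LF[14]=C('c')+2=11+2=13

Answer: 14 8 11 12 1 9 10 4 6 0 2 3 5 7 13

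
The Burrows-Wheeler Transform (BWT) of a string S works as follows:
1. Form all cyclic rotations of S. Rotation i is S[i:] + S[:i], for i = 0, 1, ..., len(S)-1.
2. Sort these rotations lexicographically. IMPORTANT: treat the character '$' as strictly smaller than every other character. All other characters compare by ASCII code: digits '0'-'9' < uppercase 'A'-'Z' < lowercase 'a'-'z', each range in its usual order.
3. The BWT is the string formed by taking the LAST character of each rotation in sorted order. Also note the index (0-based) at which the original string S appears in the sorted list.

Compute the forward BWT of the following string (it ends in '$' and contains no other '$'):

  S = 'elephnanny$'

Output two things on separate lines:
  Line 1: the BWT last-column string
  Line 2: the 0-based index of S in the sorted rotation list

All 11 rotations (rotation i = S[i:]+S[:i]):
  rot[0] = elephnanny$
  rot[1] = lephnanny$e
  rot[2] = ephnanny$el
  rot[3] = phnanny$ele
  rot[4] = hnanny$elep
  rot[5] = nanny$eleph
  rot[6] = anny$elephn
  rot[7] = nny$elephna
  rot[8] = ny$elephnan
  rot[9] = y$elephnann
  rot[10] = $elephnanny
Sorted (with $ < everything):
  sorted[0] = $elephnanny  (last char: 'y')
  sorted[1] = anny$elephn  (last char: 'n')
  sorted[2] = elephnanny$  (last char: '$')
  sorted[3] = ephnanny$el  (last char: 'l')
  sorted[4] = hnanny$elep  (last char: 'p')
  sorted[5] = lephnanny$e  (last char: 'e')
  sorted[6] = nanny$eleph  (last char: 'h')
  sorted[7] = nny$elephna  (last char: 'a')
  sorted[8] = ny$elephnan  (last char: 'n')
  sorted[9] = phnanny$ele  (last char: 'e')
  sorted[10] = y$elephnann  (last char: 'n')
Last column: yn$lpehanen
Original string S is at sorted index 2

Answer: yn$lpehanen
2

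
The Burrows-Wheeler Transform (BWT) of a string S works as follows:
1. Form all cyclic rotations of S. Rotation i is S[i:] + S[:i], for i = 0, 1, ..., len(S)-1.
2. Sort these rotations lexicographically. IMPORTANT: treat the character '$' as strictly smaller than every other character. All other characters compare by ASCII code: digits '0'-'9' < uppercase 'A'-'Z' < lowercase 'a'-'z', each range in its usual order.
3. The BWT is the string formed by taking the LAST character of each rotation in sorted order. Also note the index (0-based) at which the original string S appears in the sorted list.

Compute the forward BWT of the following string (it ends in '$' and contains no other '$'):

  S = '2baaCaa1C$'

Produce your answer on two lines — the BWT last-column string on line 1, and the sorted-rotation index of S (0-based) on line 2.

Answer: Ca$1aaaCb2
2

Derivation:
All 10 rotations (rotation i = S[i:]+S[:i]):
  rot[0] = 2baaCaa1C$
  rot[1] = baaCaa1C$2
  rot[2] = aaCaa1C$2b
  rot[3] = aCaa1C$2ba
  rot[4] = Caa1C$2baa
  rot[5] = aa1C$2baaC
  rot[6] = a1C$2baaCa
  rot[7] = 1C$2baaCaa
  rot[8] = C$2baaCaa1
  rot[9] = $2baaCaa1C
Sorted (with $ < everything):
  sorted[0] = $2baaCaa1C  (last char: 'C')
  sorted[1] = 1C$2baaCaa  (last char: 'a')
  sorted[2] = 2baaCaa1C$  (last char: '$')
  sorted[3] = C$2baaCaa1  (last char: '1')
  sorted[4] = Caa1C$2baa  (last char: 'a')
  sorted[5] = a1C$2baaCa  (last char: 'a')
  sorted[6] = aCaa1C$2ba  (last char: 'a')
  sorted[7] = aa1C$2baaC  (last char: 'C')
  sorted[8] = aaCaa1C$2b  (last char: 'b')
  sorted[9] = baaCaa1C$2  (last char: '2')
Last column: Ca$1aaaCb2
Original string S is at sorted index 2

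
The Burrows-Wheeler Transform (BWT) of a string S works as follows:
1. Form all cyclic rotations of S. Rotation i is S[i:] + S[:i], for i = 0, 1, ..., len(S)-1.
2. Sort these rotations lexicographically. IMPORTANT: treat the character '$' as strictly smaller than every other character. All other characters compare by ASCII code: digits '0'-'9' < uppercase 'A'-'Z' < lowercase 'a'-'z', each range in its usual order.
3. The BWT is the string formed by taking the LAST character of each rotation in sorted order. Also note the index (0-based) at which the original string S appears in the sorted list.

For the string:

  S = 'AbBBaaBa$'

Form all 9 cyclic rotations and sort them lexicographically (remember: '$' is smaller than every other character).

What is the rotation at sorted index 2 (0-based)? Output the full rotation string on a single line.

Answer: BBaaBa$Ab

Derivation:
All 9 rotations (rotation i = S[i:]+S[:i]):
  rot[0] = AbBBaaBa$
  rot[1] = bBBaaBa$A
  rot[2] = BBaaBa$Ab
  rot[3] = BaaBa$AbB
  rot[4] = aaBa$AbBB
  rot[5] = aBa$AbBBa
  rot[6] = Ba$AbBBaa
  rot[7] = a$AbBBaaB
  rot[8] = $AbBBaaBa
Sorted (with $ < everything):
  sorted[0] = $AbBBaaBa
  sorted[1] = AbBBaaBa$
  sorted[2] = BBaaBa$Ab
  sorted[3] = Ba$AbBBaa
  sorted[4] = BaaBa$AbB
  sorted[5] = a$AbBBaaB
  sorted[6] = aBa$AbBBa
  sorted[7] = aaBa$AbBB
  sorted[8] = bBBaaBa$A
sorted[2] = BBaaBa$Ab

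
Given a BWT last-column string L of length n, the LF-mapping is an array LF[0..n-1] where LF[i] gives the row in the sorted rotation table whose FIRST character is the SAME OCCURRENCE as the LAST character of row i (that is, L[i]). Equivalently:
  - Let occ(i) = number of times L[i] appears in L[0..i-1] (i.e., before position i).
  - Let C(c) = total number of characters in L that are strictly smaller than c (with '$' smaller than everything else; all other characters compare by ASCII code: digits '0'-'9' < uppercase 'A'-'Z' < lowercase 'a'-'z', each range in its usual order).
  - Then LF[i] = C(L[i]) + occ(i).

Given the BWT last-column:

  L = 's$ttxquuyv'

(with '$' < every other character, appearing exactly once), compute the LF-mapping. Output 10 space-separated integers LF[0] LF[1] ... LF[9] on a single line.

Char counts: '$':1, 'q':1, 's':1, 't':2, 'u':2, 'v':1, 'x':1, 'y':1
C (first-col start): C('$')=0, C('q')=1, C('s')=2, C('t')=3, C('u')=5, C('v')=7, C('x')=8, C('y')=9
L[0]='s': occ=0, LF[0]=C('s')+0=2+0=2
L[1]='$': occ=0, LF[1]=C('$')+0=0+0=0
L[2]='t': occ=0, LF[2]=C('t')+0=3+0=3
L[3]='t': occ=1, LF[3]=C('t')+1=3+1=4
L[4]='x': occ=0, LF[4]=C('x')+0=8+0=8
L[5]='q': occ=0, LF[5]=C('q')+0=1+0=1
L[6]='u': occ=0, LF[6]=C('u')+0=5+0=5
L[7]='u': occ=1, LF[7]=C('u')+1=5+1=6
L[8]='y': occ=0, LF[8]=C('y')+0=9+0=9
L[9]='v': occ=0, LF[9]=C('v')+0=7+0=7

Answer: 2 0 3 4 8 1 5 6 9 7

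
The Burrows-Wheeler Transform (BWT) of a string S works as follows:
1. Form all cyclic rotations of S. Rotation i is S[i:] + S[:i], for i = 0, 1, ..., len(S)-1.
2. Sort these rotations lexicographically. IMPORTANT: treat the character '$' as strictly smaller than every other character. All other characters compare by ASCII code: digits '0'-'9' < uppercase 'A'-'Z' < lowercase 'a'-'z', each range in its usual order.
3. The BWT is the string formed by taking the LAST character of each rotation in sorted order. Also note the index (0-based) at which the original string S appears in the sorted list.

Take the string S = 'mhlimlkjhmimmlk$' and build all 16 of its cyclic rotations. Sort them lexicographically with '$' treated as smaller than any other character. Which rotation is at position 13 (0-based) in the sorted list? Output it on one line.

All 16 rotations (rotation i = S[i:]+S[:i]):
  rot[0] = mhlimlkjhmimmlk$
  rot[1] = hlimlkjhmimmlk$m
  rot[2] = limlkjhmimmlk$mh
  rot[3] = imlkjhmimmlk$mhl
  rot[4] = mlkjhmimmlk$mhli
  rot[5] = lkjhmimmlk$mhlim
  rot[6] = kjhmimmlk$mhliml
  rot[7] = jhmimmlk$mhlimlk
  rot[8] = hmimmlk$mhlimlkj
  rot[9] = mimmlk$mhlimlkjh
  rot[10] = immlk$mhlimlkjhm
  rot[11] = mmlk$mhlimlkjhmi
  rot[12] = mlk$mhlimlkjhmim
  rot[13] = lk$mhlimlkjhmimm
  rot[14] = k$mhlimlkjhmimml
  rot[15] = $mhlimlkjhmimmlk
Sorted (with $ < everything):
  sorted[0] = $mhlimlkjhmimmlk
  sorted[1] = hlimlkjhmimmlk$m
  sorted[2] = hmimmlk$mhlimlkj
  sorted[3] = imlkjhmimmlk$mhl
  sorted[4] = immlk$mhlimlkjhm
  sorted[5] = jhmimmlk$mhlimlk
  sorted[6] = k$mhlimlkjhmimml
  sorted[7] = kjhmimmlk$mhliml
  sorted[8] = limlkjhmimmlk$mh
  sorted[9] = lk$mhlimlkjhmimm
  sorted[10] = lkjhmimmlk$mhlim
  sorted[11] = mhlimlkjhmimmlk$
  sorted[12] = mimmlk$mhlimlkjh
  sorted[13] = mlk$mhlimlkjhmim
  sorted[14] = mlkjhmimmlk$mhli
  sorted[15] = mmlk$mhlimlkjhmi
sorted[13] = mlk$mhlimlkjhmim

Answer: mlk$mhlimlkjhmim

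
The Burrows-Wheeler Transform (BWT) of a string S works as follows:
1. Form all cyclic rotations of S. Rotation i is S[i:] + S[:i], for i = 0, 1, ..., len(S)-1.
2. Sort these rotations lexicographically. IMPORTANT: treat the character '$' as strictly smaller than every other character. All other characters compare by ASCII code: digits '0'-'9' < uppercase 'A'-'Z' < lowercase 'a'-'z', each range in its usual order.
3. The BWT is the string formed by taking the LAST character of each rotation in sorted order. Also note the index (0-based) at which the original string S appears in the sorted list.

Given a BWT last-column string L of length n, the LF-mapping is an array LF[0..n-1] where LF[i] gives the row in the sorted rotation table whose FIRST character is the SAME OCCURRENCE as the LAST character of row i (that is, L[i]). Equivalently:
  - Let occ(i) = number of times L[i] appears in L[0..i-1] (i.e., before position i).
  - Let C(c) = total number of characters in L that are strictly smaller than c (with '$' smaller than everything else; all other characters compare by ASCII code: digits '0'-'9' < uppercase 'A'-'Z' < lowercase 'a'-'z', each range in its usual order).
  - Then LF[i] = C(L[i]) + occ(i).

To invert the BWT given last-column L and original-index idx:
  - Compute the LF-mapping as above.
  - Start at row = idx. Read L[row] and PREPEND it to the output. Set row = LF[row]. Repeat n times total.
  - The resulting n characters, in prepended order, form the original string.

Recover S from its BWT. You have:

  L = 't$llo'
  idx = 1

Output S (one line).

Answer: llot$

Derivation:
LF mapping: 4 0 1 2 3
Walk LF starting at row 1, prepending L[row]:
  step 1: row=1, L[1]='$', prepend. Next row=LF[1]=0
  step 2: row=0, L[0]='t', prepend. Next row=LF[0]=4
  step 3: row=4, L[4]='o', prepend. Next row=LF[4]=3
  step 4: row=3, L[3]='l', prepend. Next row=LF[3]=2
  step 5: row=2, L[2]='l', prepend. Next row=LF[2]=1
Reversed output: llot$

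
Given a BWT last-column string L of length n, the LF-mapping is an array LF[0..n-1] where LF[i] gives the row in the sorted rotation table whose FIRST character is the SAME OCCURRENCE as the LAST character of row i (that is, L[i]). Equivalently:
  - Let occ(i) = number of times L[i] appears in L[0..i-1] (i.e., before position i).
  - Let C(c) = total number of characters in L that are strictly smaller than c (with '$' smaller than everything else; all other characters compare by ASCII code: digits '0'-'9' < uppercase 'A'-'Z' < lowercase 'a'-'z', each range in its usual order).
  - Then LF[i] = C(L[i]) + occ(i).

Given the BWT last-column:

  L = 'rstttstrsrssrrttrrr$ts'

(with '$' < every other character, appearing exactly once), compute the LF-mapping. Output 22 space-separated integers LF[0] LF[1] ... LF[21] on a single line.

Char counts: '$':1, 'r':8, 's':6, 't':7
C (first-col start): C('$')=0, C('r')=1, C('s')=9, C('t')=15
L[0]='r': occ=0, LF[0]=C('r')+0=1+0=1
L[1]='s': occ=0, LF[1]=C('s')+0=9+0=9
L[2]='t': occ=0, LF[2]=C('t')+0=15+0=15
L[3]='t': occ=1, LF[3]=C('t')+1=15+1=16
L[4]='t': occ=2, LF[4]=C('t')+2=15+2=17
L[5]='s': occ=1, LF[5]=C('s')+1=9+1=10
L[6]='t': occ=3, LF[6]=C('t')+3=15+3=18
L[7]='r': occ=1, LF[7]=C('r')+1=1+1=2
L[8]='s': occ=2, LF[8]=C('s')+2=9+2=11
L[9]='r': occ=2, LF[9]=C('r')+2=1+2=3
L[10]='s': occ=3, LF[10]=C('s')+3=9+3=12
L[11]='s': occ=4, LF[11]=C('s')+4=9+4=13
L[12]='r': occ=3, LF[12]=C('r')+3=1+3=4
L[13]='r': occ=4, LF[13]=C('r')+4=1+4=5
L[14]='t': occ=4, LF[14]=C('t')+4=15+4=19
L[15]='t': occ=5, LF[15]=C('t')+5=15+5=20
L[16]='r': occ=5, LF[16]=C('r')+5=1+5=6
L[17]='r': occ=6, LF[17]=C('r')+6=1+6=7
L[18]='r': occ=7, LF[18]=C('r')+7=1+7=8
L[19]='$': occ=0, LF[19]=C('$')+0=0+0=0
L[20]='t': occ=6, LF[20]=C('t')+6=15+6=21
L[21]='s': occ=5, LF[21]=C('s')+5=9+5=14

Answer: 1 9 15 16 17 10 18 2 11 3 12 13 4 5 19 20 6 7 8 0 21 14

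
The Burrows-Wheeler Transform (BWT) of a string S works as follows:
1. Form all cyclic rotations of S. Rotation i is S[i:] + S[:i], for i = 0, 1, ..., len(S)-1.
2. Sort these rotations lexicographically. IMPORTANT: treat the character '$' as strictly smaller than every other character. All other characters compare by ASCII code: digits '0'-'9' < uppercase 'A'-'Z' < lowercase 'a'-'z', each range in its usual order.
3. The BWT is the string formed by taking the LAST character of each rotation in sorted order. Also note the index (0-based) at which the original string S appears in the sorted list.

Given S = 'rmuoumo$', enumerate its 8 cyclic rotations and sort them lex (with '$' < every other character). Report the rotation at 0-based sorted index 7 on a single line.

All 8 rotations (rotation i = S[i:]+S[:i]):
  rot[0] = rmuoumo$
  rot[1] = muoumo$r
  rot[2] = uoumo$rm
  rot[3] = oumo$rmu
  rot[4] = umo$rmuo
  rot[5] = mo$rmuou
  rot[6] = o$rmuoum
  rot[7] = $rmuoumo
Sorted (with $ < everything):
  sorted[0] = $rmuoumo
  sorted[1] = mo$rmuou
  sorted[2] = muoumo$r
  sorted[3] = o$rmuoum
  sorted[4] = oumo$rmu
  sorted[5] = rmuoumo$
  sorted[6] = umo$rmuo
  sorted[7] = uoumo$rm
sorted[7] = uoumo$rm

Answer: uoumo$rm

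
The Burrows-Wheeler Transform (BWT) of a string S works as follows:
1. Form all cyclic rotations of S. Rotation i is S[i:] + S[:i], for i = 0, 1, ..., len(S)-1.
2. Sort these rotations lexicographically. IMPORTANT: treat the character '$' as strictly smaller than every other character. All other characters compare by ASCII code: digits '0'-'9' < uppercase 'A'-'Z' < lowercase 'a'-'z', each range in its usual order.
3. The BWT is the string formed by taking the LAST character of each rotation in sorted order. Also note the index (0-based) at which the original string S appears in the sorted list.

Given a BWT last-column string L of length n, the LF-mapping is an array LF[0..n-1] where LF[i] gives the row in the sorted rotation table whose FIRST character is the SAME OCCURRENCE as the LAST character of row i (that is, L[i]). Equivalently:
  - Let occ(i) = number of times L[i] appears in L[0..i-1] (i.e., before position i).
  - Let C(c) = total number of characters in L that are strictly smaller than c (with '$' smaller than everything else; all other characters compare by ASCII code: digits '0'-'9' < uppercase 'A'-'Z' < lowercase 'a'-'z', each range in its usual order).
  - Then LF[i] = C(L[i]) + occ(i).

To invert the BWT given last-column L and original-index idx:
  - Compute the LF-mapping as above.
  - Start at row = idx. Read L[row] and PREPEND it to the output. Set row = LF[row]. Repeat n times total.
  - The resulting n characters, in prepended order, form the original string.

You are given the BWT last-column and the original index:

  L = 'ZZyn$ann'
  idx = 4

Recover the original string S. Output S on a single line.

LF mapping: 1 2 7 4 0 3 5 6
Walk LF starting at row 4, prepending L[row]:
  step 1: row=4, L[4]='$', prepend. Next row=LF[4]=0
  step 2: row=0, L[0]='Z', prepend. Next row=LF[0]=1
  step 3: row=1, L[1]='Z', prepend. Next row=LF[1]=2
  step 4: row=2, L[2]='y', prepend. Next row=LF[2]=7
  step 5: row=7, L[7]='n', prepend. Next row=LF[7]=6
  step 6: row=6, L[6]='n', prepend. Next row=LF[6]=5
  step 7: row=5, L[5]='a', prepend. Next row=LF[5]=3
  step 8: row=3, L[3]='n', prepend. Next row=LF[3]=4
Reversed output: nannyZZ$

Answer: nannyZZ$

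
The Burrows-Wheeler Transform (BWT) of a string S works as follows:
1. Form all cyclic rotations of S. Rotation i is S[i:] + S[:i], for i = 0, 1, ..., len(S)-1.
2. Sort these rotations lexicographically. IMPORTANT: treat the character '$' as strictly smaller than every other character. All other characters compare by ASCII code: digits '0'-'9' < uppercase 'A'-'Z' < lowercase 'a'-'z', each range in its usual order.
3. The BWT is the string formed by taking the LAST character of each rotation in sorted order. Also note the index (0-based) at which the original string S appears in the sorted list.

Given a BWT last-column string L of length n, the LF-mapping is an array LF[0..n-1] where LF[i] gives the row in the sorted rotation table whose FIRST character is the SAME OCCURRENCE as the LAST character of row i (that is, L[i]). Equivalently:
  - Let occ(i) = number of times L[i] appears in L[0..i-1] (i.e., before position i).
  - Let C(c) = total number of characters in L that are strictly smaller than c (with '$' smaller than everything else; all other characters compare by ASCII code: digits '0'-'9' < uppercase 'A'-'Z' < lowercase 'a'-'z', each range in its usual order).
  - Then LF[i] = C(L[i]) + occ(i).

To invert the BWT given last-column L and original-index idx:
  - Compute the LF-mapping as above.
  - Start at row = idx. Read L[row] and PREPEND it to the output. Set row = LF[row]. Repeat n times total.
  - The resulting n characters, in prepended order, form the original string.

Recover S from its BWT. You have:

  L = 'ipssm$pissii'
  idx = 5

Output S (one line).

LF mapping: 1 6 8 9 5 0 7 2 10 11 3 4
Walk LF starting at row 5, prepending L[row]:
  step 1: row=5, L[5]='$', prepend. Next row=LF[5]=0
  step 2: row=0, L[0]='i', prepend. Next row=LF[0]=1
  step 3: row=1, L[1]='p', prepend. Next row=LF[1]=6
  step 4: row=6, L[6]='p', prepend. Next row=LF[6]=7
  step 5: row=7, L[7]='i', prepend. Next row=LF[7]=2
  step 6: row=2, L[2]='s', prepend. Next row=LF[2]=8
  step 7: row=8, L[8]='s', prepend. Next row=LF[8]=10
  step 8: row=10, L[10]='i', prepend. Next row=LF[10]=3
  step 9: row=3, L[3]='s', prepend. Next row=LF[3]=9
  step 10: row=9, L[9]='s', prepend. Next row=LF[9]=11
  step 11: row=11, L[11]='i', prepend. Next row=LF[11]=4
  step 12: row=4, L[4]='m', prepend. Next row=LF[4]=5
Reversed output: mississippi$

Answer: mississippi$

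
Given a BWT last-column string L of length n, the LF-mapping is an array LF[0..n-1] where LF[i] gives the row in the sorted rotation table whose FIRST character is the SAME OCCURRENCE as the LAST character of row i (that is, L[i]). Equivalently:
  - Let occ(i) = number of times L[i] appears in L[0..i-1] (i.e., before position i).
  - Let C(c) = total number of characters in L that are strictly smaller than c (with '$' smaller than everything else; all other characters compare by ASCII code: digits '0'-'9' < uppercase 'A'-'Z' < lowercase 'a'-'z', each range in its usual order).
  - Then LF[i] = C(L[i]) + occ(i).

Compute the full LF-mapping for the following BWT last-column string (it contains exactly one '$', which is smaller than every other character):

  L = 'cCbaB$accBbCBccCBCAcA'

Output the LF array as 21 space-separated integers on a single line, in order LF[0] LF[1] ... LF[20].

Char counts: '$':1, 'A':2, 'B':4, 'C':4, 'a':2, 'b':2, 'c':6
C (first-col start): C('$')=0, C('A')=1, C('B')=3, C('C')=7, C('a')=11, C('b')=13, C('c')=15
L[0]='c': occ=0, LF[0]=C('c')+0=15+0=15
L[1]='C': occ=0, LF[1]=C('C')+0=7+0=7
L[2]='b': occ=0, LF[2]=C('b')+0=13+0=13
L[3]='a': occ=0, LF[3]=C('a')+0=11+0=11
L[4]='B': occ=0, LF[4]=C('B')+0=3+0=3
L[5]='$': occ=0, LF[5]=C('$')+0=0+0=0
L[6]='a': occ=1, LF[6]=C('a')+1=11+1=12
L[7]='c': occ=1, LF[7]=C('c')+1=15+1=16
L[8]='c': occ=2, LF[8]=C('c')+2=15+2=17
L[9]='B': occ=1, LF[9]=C('B')+1=3+1=4
L[10]='b': occ=1, LF[10]=C('b')+1=13+1=14
L[11]='C': occ=1, LF[11]=C('C')+1=7+1=8
L[12]='B': occ=2, LF[12]=C('B')+2=3+2=5
L[13]='c': occ=3, LF[13]=C('c')+3=15+3=18
L[14]='c': occ=4, LF[14]=C('c')+4=15+4=19
L[15]='C': occ=2, LF[15]=C('C')+2=7+2=9
L[16]='B': occ=3, LF[16]=C('B')+3=3+3=6
L[17]='C': occ=3, LF[17]=C('C')+3=7+3=10
L[18]='A': occ=0, LF[18]=C('A')+0=1+0=1
L[19]='c': occ=5, LF[19]=C('c')+5=15+5=20
L[20]='A': occ=1, LF[20]=C('A')+1=1+1=2

Answer: 15 7 13 11 3 0 12 16 17 4 14 8 5 18 19 9 6 10 1 20 2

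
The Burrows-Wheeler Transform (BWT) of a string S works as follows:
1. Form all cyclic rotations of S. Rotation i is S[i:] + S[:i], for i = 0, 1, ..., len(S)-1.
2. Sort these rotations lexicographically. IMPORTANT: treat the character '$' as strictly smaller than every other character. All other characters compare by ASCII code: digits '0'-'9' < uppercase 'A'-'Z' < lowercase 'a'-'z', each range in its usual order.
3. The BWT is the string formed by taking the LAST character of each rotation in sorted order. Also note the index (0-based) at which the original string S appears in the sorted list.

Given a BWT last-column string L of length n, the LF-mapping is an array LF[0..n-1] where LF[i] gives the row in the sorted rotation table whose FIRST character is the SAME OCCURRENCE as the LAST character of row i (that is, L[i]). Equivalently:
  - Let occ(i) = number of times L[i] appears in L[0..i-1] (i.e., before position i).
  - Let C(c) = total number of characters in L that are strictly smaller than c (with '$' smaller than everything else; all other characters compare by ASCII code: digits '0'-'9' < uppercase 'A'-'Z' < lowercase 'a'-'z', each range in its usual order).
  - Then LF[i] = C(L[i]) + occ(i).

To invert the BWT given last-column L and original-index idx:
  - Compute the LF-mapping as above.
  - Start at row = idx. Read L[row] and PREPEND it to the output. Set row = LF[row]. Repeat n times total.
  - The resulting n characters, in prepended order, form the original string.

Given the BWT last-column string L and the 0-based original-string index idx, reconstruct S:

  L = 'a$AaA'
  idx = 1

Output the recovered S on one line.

Answer: AAaa$

Derivation:
LF mapping: 3 0 1 4 2
Walk LF starting at row 1, prepending L[row]:
  step 1: row=1, L[1]='$', prepend. Next row=LF[1]=0
  step 2: row=0, L[0]='a', prepend. Next row=LF[0]=3
  step 3: row=3, L[3]='a', prepend. Next row=LF[3]=4
  step 4: row=4, L[4]='A', prepend. Next row=LF[4]=2
  step 5: row=2, L[2]='A', prepend. Next row=LF[2]=1
Reversed output: AAaa$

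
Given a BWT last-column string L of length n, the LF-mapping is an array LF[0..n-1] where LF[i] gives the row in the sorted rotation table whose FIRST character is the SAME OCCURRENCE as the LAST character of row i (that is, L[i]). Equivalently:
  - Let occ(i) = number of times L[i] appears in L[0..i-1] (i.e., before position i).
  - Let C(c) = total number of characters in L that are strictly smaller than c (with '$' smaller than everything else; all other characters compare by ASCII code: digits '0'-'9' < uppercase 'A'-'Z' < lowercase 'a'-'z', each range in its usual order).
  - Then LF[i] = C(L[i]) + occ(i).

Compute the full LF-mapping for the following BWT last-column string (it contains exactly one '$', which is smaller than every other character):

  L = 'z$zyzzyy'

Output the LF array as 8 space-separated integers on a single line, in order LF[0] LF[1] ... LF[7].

Answer: 4 0 5 1 6 7 2 3

Derivation:
Char counts: '$':1, 'y':3, 'z':4
C (first-col start): C('$')=0, C('y')=1, C('z')=4
L[0]='z': occ=0, LF[0]=C('z')+0=4+0=4
L[1]='$': occ=0, LF[1]=C('$')+0=0+0=0
L[2]='z': occ=1, LF[2]=C('z')+1=4+1=5
L[3]='y': occ=0, LF[3]=C('y')+0=1+0=1
L[4]='z': occ=2, LF[4]=C('z')+2=4+2=6
L[5]='z': occ=3, LF[5]=C('z')+3=4+3=7
L[6]='y': occ=1, LF[6]=C('y')+1=1+1=2
L[7]='y': occ=2, LF[7]=C('y')+2=1+2=3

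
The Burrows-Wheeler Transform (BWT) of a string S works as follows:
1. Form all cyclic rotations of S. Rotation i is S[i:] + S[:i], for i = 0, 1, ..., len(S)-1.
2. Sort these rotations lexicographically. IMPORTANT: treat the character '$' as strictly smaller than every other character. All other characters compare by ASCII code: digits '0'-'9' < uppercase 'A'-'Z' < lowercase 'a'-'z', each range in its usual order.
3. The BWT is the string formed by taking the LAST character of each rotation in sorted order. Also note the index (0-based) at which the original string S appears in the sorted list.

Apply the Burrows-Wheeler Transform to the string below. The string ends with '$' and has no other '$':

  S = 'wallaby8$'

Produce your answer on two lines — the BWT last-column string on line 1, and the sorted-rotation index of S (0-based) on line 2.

Answer: 8ylwala$b
7

Derivation:
All 9 rotations (rotation i = S[i:]+S[:i]):
  rot[0] = wallaby8$
  rot[1] = allaby8$w
  rot[2] = llaby8$wa
  rot[3] = laby8$wal
  rot[4] = aby8$wall
  rot[5] = by8$walla
  rot[6] = y8$wallab
  rot[7] = 8$wallaby
  rot[8] = $wallaby8
Sorted (with $ < everything):
  sorted[0] = $wallaby8  (last char: '8')
  sorted[1] = 8$wallaby  (last char: 'y')
  sorted[2] = aby8$wall  (last char: 'l')
  sorted[3] = allaby8$w  (last char: 'w')
  sorted[4] = by8$walla  (last char: 'a')
  sorted[5] = laby8$wal  (last char: 'l')
  sorted[6] = llaby8$wa  (last char: 'a')
  sorted[7] = wallaby8$  (last char: '$')
  sorted[8] = y8$wallab  (last char: 'b')
Last column: 8ylwala$b
Original string S is at sorted index 7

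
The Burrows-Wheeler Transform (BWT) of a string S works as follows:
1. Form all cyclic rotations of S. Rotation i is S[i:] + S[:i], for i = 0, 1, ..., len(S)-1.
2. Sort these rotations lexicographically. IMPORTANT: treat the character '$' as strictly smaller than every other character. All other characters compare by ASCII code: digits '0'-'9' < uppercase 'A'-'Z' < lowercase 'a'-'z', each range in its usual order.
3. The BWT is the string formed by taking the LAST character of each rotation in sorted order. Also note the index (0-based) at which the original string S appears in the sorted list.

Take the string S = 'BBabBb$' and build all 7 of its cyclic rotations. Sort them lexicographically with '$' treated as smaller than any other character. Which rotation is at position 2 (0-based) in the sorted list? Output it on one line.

Answer: BabBb$B

Derivation:
All 7 rotations (rotation i = S[i:]+S[:i]):
  rot[0] = BBabBb$
  rot[1] = BabBb$B
  rot[2] = abBb$BB
  rot[3] = bBb$BBa
  rot[4] = Bb$BBab
  rot[5] = b$BBabB
  rot[6] = $BBabBb
Sorted (with $ < everything):
  sorted[0] = $BBabBb
  sorted[1] = BBabBb$
  sorted[2] = BabBb$B
  sorted[3] = Bb$BBab
  sorted[4] = abBb$BB
  sorted[5] = b$BBabB
  sorted[6] = bBb$BBa
sorted[2] = BabBb$B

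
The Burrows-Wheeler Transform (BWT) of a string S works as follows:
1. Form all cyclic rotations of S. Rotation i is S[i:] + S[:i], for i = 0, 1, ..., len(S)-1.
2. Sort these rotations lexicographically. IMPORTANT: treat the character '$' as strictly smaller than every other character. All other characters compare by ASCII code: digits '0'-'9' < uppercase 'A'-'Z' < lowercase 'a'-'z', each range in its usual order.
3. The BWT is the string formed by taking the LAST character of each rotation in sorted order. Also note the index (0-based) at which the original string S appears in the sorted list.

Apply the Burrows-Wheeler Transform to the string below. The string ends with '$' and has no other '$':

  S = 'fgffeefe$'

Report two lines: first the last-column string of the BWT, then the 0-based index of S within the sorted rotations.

All 9 rotations (rotation i = S[i:]+S[:i]):
  rot[0] = fgffeefe$
  rot[1] = gffeefe$f
  rot[2] = ffeefe$fg
  rot[3] = feefe$fgf
  rot[4] = eefe$fgff
  rot[5] = efe$fgffe
  rot[6] = fe$fgffee
  rot[7] = e$fgffeef
  rot[8] = $fgffeefe
Sorted (with $ < everything):
  sorted[0] = $fgffeefe  (last char: 'e')
  sorted[1] = e$fgffeef  (last char: 'f')
  sorted[2] = eefe$fgff  (last char: 'f')
  sorted[3] = efe$fgffe  (last char: 'e')
  sorted[4] = fe$fgffee  (last char: 'e')
  sorted[5] = feefe$fgf  (last char: 'f')
  sorted[6] = ffeefe$fg  (last char: 'g')
  sorted[7] = fgffeefe$  (last char: '$')
  sorted[8] = gffeefe$f  (last char: 'f')
Last column: effeefg$f
Original string S is at sorted index 7

Answer: effeefg$f
7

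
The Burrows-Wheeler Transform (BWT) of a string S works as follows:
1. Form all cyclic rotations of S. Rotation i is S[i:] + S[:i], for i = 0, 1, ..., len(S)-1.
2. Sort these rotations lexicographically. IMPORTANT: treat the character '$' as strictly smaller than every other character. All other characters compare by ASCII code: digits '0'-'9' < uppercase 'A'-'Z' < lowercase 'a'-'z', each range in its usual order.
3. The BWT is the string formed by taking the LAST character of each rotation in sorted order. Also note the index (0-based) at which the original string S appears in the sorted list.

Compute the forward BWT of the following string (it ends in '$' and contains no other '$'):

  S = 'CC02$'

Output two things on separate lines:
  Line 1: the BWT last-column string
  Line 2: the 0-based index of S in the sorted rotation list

All 5 rotations (rotation i = S[i:]+S[:i]):
  rot[0] = CC02$
  rot[1] = C02$C
  rot[2] = 02$CC
  rot[3] = 2$CC0
  rot[4] = $CC02
Sorted (with $ < everything):
  sorted[0] = $CC02  (last char: '2')
  sorted[1] = 02$CC  (last char: 'C')
  sorted[2] = 2$CC0  (last char: '0')
  sorted[3] = C02$C  (last char: 'C')
  sorted[4] = CC02$  (last char: '$')
Last column: 2C0C$
Original string S is at sorted index 4

Answer: 2C0C$
4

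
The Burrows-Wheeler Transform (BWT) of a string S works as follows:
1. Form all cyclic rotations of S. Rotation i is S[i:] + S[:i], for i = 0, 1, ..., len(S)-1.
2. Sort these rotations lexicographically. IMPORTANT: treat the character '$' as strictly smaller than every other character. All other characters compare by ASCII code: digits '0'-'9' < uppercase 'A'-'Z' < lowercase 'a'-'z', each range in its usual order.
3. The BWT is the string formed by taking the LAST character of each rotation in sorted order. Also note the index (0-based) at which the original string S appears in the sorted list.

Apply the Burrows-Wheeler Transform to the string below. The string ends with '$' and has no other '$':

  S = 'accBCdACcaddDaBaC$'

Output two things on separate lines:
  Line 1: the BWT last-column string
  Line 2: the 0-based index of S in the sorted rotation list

All 18 rotations (rotation i = S[i:]+S[:i]):
  rot[0] = accBCdACcaddDaBaC$
  rot[1] = ccBCdACcaddDaBaC$a
  rot[2] = cBCdACcaddDaBaC$ac
  rot[3] = BCdACcaddDaBaC$acc
  rot[4] = CdACcaddDaBaC$accB
  rot[5] = dACcaddDaBaC$accBC
  rot[6] = ACcaddDaBaC$accBCd
  rot[7] = CcaddDaBaC$accBCdA
  rot[8] = caddDaBaC$accBCdAC
  rot[9] = addDaBaC$accBCdACc
  rot[10] = ddDaBaC$accBCdACca
  rot[11] = dDaBaC$accBCdACcad
  rot[12] = DaBaC$accBCdACcadd
  rot[13] = aBaC$accBCdACcaddD
  rot[14] = BaC$accBCdACcaddDa
  rot[15] = aC$accBCdACcaddDaB
  rot[16] = C$accBCdACcaddDaBa
  rot[17] = $accBCdACcaddDaBaC
Sorted (with $ < everything):
  sorted[0] = $accBCdACcaddDaBaC  (last char: 'C')
  sorted[1] = ACcaddDaBaC$accBCd  (last char: 'd')
  sorted[2] = BCdACcaddDaBaC$acc  (last char: 'c')
  sorted[3] = BaC$accBCdACcaddDa  (last char: 'a')
  sorted[4] = C$accBCdACcaddDaBa  (last char: 'a')
  sorted[5] = CcaddDaBaC$accBCdA  (last char: 'A')
  sorted[6] = CdACcaddDaBaC$accB  (last char: 'B')
  sorted[7] = DaBaC$accBCdACcadd  (last char: 'd')
  sorted[8] = aBaC$accBCdACcaddD  (last char: 'D')
  sorted[9] = aC$accBCdACcaddDaB  (last char: 'B')
  sorted[10] = accBCdACcaddDaBaC$  (last char: '$')
  sorted[11] = addDaBaC$accBCdACc  (last char: 'c')
  sorted[12] = cBCdACcaddDaBaC$ac  (last char: 'c')
  sorted[13] = caddDaBaC$accBCdAC  (last char: 'C')
  sorted[14] = ccBCdACcaddDaBaC$a  (last char: 'a')
  sorted[15] = dACcaddDaBaC$accBC  (last char: 'C')
  sorted[16] = dDaBaC$accBCdACcad  (last char: 'd')
  sorted[17] = ddDaBaC$accBCdACca  (last char: 'a')
Last column: CdcaaABdDB$ccCaCda
Original string S is at sorted index 10

Answer: CdcaaABdDB$ccCaCda
10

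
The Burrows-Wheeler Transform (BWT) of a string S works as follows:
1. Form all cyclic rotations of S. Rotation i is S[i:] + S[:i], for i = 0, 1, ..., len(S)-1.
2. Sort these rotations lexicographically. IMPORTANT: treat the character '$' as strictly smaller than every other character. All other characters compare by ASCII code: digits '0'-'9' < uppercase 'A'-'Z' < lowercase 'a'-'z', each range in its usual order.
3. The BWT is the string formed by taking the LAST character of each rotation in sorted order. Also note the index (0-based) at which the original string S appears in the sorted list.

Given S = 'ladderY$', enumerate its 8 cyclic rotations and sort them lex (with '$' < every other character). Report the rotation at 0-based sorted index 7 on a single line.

Answer: rY$ladde

Derivation:
All 8 rotations (rotation i = S[i:]+S[:i]):
  rot[0] = ladderY$
  rot[1] = adderY$l
  rot[2] = dderY$la
  rot[3] = derY$lad
  rot[4] = erY$ladd
  rot[5] = rY$ladde
  rot[6] = Y$ladder
  rot[7] = $ladderY
Sorted (with $ < everything):
  sorted[0] = $ladderY
  sorted[1] = Y$ladder
  sorted[2] = adderY$l
  sorted[3] = dderY$la
  sorted[4] = derY$lad
  sorted[5] = erY$ladd
  sorted[6] = ladderY$
  sorted[7] = rY$ladde
sorted[7] = rY$ladde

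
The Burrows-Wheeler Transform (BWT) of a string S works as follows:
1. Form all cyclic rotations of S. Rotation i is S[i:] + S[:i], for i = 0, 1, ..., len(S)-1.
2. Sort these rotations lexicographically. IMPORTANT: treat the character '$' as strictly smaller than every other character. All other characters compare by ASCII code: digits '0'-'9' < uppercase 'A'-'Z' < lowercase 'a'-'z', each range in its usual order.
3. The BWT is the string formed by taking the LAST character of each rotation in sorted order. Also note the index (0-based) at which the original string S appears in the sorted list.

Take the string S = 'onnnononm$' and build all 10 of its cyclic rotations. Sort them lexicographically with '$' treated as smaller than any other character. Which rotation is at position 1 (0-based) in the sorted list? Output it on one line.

All 10 rotations (rotation i = S[i:]+S[:i]):
  rot[0] = onnnononm$
  rot[1] = nnnononm$o
  rot[2] = nnononm$on
  rot[3] = nononm$onn
  rot[4] = ononm$onnn
  rot[5] = nonm$onnno
  rot[6] = onm$onnnon
  rot[7] = nm$onnnono
  rot[8] = m$onnnonon
  rot[9] = $onnnononm
Sorted (with $ < everything):
  sorted[0] = $onnnononm
  sorted[1] = m$onnnonon
  sorted[2] = nm$onnnono
  sorted[3] = nnnononm$o
  sorted[4] = nnononm$on
  sorted[5] = nonm$onnno
  sorted[6] = nononm$onn
  sorted[7] = onm$onnnon
  sorted[8] = onnnononm$
  sorted[9] = ononm$onnn
sorted[1] = m$onnnonon

Answer: m$onnnonon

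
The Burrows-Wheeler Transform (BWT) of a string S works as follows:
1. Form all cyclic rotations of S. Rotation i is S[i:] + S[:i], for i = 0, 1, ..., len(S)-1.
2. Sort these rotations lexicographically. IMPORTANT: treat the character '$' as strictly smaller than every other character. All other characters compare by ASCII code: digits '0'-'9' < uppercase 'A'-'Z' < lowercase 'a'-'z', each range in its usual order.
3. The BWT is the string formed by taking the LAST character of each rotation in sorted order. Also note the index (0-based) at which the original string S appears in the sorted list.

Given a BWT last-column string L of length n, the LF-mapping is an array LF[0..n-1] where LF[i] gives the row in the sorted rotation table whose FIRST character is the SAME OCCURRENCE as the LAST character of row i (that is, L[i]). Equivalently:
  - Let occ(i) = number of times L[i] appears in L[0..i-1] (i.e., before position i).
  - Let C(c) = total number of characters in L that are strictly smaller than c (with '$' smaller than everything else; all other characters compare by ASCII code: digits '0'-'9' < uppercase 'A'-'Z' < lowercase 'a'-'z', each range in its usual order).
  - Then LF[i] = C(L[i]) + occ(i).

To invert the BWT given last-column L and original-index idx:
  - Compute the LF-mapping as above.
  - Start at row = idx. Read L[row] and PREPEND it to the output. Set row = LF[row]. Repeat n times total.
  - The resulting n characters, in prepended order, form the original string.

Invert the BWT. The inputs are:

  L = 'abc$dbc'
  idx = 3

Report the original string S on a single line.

Answer: bcdcba$

Derivation:
LF mapping: 1 2 4 0 6 3 5
Walk LF starting at row 3, prepending L[row]:
  step 1: row=3, L[3]='$', prepend. Next row=LF[3]=0
  step 2: row=0, L[0]='a', prepend. Next row=LF[0]=1
  step 3: row=1, L[1]='b', prepend. Next row=LF[1]=2
  step 4: row=2, L[2]='c', prepend. Next row=LF[2]=4
  step 5: row=4, L[4]='d', prepend. Next row=LF[4]=6
  step 6: row=6, L[6]='c', prepend. Next row=LF[6]=5
  step 7: row=5, L[5]='b', prepend. Next row=LF[5]=3
Reversed output: bcdcba$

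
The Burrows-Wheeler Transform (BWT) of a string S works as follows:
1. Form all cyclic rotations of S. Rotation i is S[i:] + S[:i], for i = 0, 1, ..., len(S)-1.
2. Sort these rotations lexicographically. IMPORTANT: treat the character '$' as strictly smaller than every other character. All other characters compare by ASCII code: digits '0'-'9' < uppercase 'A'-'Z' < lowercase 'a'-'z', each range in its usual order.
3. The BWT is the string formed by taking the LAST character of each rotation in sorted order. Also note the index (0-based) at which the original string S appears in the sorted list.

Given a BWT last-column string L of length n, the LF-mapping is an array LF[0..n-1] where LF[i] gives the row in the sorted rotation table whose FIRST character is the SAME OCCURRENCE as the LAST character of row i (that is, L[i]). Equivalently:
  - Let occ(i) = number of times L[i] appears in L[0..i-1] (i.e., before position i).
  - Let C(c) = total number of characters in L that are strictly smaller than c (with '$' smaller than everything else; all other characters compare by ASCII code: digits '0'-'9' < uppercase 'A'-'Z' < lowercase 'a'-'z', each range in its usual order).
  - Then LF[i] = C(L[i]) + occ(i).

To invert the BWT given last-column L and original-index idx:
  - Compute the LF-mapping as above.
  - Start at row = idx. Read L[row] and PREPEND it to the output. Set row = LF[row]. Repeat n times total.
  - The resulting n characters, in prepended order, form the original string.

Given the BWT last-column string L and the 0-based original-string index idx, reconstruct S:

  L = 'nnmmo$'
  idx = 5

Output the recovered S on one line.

LF mapping: 3 4 1 2 5 0
Walk LF starting at row 5, prepending L[row]:
  step 1: row=5, L[5]='$', prepend. Next row=LF[5]=0
  step 2: row=0, L[0]='n', prepend. Next row=LF[0]=3
  step 3: row=3, L[3]='m', prepend. Next row=LF[3]=2
  step 4: row=2, L[2]='m', prepend. Next row=LF[2]=1
  step 5: row=1, L[1]='n', prepend. Next row=LF[1]=4
  step 6: row=4, L[4]='o', prepend. Next row=LF[4]=5
Reversed output: onmmn$

Answer: onmmn$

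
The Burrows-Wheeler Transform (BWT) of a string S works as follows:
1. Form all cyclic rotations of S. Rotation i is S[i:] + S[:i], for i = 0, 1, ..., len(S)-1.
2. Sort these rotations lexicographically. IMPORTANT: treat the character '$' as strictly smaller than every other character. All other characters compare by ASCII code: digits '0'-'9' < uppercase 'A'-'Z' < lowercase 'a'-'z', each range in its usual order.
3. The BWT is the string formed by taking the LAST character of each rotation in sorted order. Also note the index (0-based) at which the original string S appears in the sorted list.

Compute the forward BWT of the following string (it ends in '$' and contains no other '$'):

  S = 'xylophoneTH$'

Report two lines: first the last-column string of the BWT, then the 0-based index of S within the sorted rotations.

All 12 rotations (rotation i = S[i:]+S[:i]):
  rot[0] = xylophoneTH$
  rot[1] = ylophoneTH$x
  rot[2] = lophoneTH$xy
  rot[3] = ophoneTH$xyl
  rot[4] = phoneTH$xylo
  rot[5] = honeTH$xylop
  rot[6] = oneTH$xyloph
  rot[7] = neTH$xylopho
  rot[8] = eTH$xylophon
  rot[9] = TH$xylophone
  rot[10] = H$xylophoneT
  rot[11] = $xylophoneTH
Sorted (with $ < everything):
  sorted[0] = $xylophoneTH  (last char: 'H')
  sorted[1] = H$xylophoneT  (last char: 'T')
  sorted[2] = TH$xylophone  (last char: 'e')
  sorted[3] = eTH$xylophon  (last char: 'n')
  sorted[4] = honeTH$xylop  (last char: 'p')
  sorted[5] = lophoneTH$xy  (last char: 'y')
  sorted[6] = neTH$xylopho  (last char: 'o')
  sorted[7] = oneTH$xyloph  (last char: 'h')
  sorted[8] = ophoneTH$xyl  (last char: 'l')
  sorted[9] = phoneTH$xylo  (last char: 'o')
  sorted[10] = xylophoneTH$  (last char: '$')
  sorted[11] = ylophoneTH$x  (last char: 'x')
Last column: HTenpyohlo$x
Original string S is at sorted index 10

Answer: HTenpyohlo$x
10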